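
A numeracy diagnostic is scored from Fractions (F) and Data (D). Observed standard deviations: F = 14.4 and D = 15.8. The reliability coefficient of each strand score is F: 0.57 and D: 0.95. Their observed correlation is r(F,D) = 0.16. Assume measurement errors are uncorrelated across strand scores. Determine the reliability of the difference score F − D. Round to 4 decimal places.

0.7354

Var(F−D) = 14.4² + 15.8² − 2·14.4·15.8·0.16 = 457 − 72.8064 = 384.194.
Because errors are independent across components, Cov(Tᵢ,Tⱼ) = Cov(Xᵢ,Xⱼ); the off-diagonal part of the true-score variance is the same as above.
True-score variance = [14.4²·0.57 + 15.8²·0.95] − 72.8064 = 355.353 − 72.8064 = 282.547.
Reliability = 282.547 / 384.194 = 0.7354.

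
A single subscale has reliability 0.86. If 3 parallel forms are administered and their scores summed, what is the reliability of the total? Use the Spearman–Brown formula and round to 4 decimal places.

0.9485

ρ_k = kρ / (1 + (k−1)ρ) = 3·0.86 / (1 + 2·0.86) = 2.580 / 2.720 = 0.9485.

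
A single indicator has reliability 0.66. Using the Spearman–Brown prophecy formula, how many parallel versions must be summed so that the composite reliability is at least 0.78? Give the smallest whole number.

2

k ≥ ρ*(1−ρ₁)/(ρ₁(1−ρ*)) = 0.78·0.34 / (0.66·0.22) = 1.826.
Smallest integer k = 2.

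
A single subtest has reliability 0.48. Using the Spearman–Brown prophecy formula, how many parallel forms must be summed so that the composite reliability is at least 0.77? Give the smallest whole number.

k ≥ ρ*(1−ρ₁)/(ρ₁(1−ρ*)) = 0.77·0.52 / (0.48·0.23) = 3.627.
Smallest integer k = 4.

4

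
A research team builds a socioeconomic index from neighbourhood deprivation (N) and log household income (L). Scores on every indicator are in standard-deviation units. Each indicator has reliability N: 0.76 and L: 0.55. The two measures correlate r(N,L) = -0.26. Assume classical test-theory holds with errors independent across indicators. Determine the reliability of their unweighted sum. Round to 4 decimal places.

Var(N+L) = 2 + 2·[(-0.26)] = 2 − 0.52 = 1.48.
With uncorrelated errors the cross-covariances are all true-score covariance, so they carry over unchanged; only the diagonal terms shrink to ρᵢσᵢ².
True-score variance = [0.76 + 0.55] − 0.52 = 1.31 − 0.52 = 0.79.
Reliability = 0.79 / 1.48 = 0.5338.

0.5338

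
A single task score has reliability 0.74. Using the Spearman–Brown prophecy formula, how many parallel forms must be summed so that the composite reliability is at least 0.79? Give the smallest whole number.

2

k ≥ ρ*(1−ρ₁)/(ρ₁(1−ρ*)) = 0.79·0.26 / (0.74·0.21) = 1.322.
Smallest integer k = 2.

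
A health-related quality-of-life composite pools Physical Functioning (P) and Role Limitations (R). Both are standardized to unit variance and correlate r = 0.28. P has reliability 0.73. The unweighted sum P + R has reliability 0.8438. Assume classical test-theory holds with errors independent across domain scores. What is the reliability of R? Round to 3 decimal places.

Var(P+R) = 2 + 2·0.28 = 2.560.
True-score variance = ρ_P + ρ_R + 2·0.28, so 0.8438 = (0.73 + ρ_R + 0.56) / 2.560.
ρ_R = 0.8438·2.560 − 0.73 − 0.56 = 0.870.

0.870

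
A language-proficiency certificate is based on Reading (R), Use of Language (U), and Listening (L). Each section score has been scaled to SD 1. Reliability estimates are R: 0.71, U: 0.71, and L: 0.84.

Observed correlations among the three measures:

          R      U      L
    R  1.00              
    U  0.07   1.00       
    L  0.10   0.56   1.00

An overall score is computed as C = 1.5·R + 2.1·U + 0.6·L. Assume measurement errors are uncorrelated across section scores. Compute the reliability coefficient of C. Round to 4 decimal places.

Var(C) = 1.5² + 2.1² + 0.6² + 2·[3.15·0.07 + 0.9·0.10 + 1.26·0.56] = 7.02 + 2.0322 = 9.0522.
Under uncorrelated errors the observed covariances equal the true-score covariances, so only the own-variance terms attenuate.
True-score variance = [1.5²·0.71 + 2.1²·0.71 + 0.6²·0.84] + 2.0322 = 5.031 + 2.0322 = 7.0632.
Reliability = 7.0632 / 9.0522 = 0.7803.

0.7803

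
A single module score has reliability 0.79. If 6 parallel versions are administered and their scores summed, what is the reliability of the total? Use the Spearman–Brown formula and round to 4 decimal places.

0.9576

ρ_k = kρ / (1 + (k−1)ρ) = 6·0.79 / (1 + 5·0.79) = 4.740 / 4.950 = 0.9576.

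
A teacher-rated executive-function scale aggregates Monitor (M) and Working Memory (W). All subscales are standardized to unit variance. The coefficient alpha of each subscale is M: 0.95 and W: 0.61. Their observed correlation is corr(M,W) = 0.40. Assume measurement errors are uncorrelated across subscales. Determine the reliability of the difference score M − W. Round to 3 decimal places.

Var(M−W) = 1 + 1 − 2·0.40 = 2 − 0.8 = 1.2.
With uncorrelated errors the cross-covariances are all true-score covariance, so they carry over unchanged; only the diagonal terms shrink to ρᵢσᵢ².
True-score variance = [0.95 + 0.61] − 0.8 = 1.56 − 0.8 = 0.76.
Reliability = 0.76 / 1.2 = 0.633.

0.633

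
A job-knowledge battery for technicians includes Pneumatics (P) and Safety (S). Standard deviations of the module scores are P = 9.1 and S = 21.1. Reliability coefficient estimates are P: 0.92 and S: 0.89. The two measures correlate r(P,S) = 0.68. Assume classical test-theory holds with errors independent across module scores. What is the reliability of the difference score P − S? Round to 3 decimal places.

Var(P−S) = 9.1² + 21.1² − 2·9.1·21.1·0.68 = 528.02 − 261.134 = 266.886.
With uncorrelated errors the cross-covariances are all true-score covariance, so they carry over unchanged; only the diagonal terms shrink to ρᵢσᵢ².
True-score variance = [9.1²·0.92 + 21.1²·0.89] − 261.134 = 472.422 − 261.134 = 211.288.
Reliability = 211.288 / 266.886 = 0.792.

0.792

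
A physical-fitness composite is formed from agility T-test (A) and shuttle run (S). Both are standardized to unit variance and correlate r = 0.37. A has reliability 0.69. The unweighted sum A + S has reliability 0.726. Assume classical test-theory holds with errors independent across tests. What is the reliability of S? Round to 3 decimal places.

0.559

Var(A+S) = 2 + 2·0.37 = 2.740.
True-score variance = ρ_A + ρ_S + 2·0.37, so 0.726 = (0.69 + ρ_S + 0.74) / 2.740.
ρ_S = 0.726·2.740 − 0.69 − 0.74 = 0.559.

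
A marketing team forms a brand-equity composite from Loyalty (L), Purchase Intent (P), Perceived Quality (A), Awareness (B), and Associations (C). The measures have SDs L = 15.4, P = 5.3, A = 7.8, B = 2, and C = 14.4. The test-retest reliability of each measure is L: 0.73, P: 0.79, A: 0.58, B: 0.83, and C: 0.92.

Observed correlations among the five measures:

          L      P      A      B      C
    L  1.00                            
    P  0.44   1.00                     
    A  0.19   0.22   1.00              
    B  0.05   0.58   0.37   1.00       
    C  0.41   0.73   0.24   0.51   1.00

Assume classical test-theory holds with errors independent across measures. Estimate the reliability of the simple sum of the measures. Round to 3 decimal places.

0.895

Var(L+P+A+B+C) = 15.4² + 5.3² + 7.8² + 2² + 14.4² + 2·[15.4·5.3·0.44 + 15.4·7.8·0.19 + 15.4·2·0.05 + 15.4·14.4·0.41 + 5.3·7.8·0.22 + 5.3·2·0.58 + 5.3·14.4·0.73 + 7.8·2·0.37 + 7.8·14.4·0.24 + 2·14.4·0.51] = 537.45 + 539.141 = 1076.59.
Because errors are independent across components, Cov(Tᵢ,Tⱼ) = Cov(Xᵢ,Xⱼ); the off-diagonal part of the true-score variance is the same as above.
True-score variance = [15.4²·0.73 + 5.3²·0.79 + 7.8²·0.58 + 2²·0.83 + 14.4²·0.92] + 539.141 = 424.696 + 539.141 = 963.837.
Reliability = 963.837 / 1076.59 = 0.895.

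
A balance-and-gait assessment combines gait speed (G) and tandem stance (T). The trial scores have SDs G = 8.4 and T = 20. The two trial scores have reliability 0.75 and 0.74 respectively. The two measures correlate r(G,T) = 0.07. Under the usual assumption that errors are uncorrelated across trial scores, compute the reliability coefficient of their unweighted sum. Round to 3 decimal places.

0.754

Var(G+T) = 8.4² + 20² + 2·[8.4·20·0.07] = 470.56 + 23.52 = 494.08.
Under uncorrelated errors the observed covariances equal the true-score covariances, so only the own-variance terms attenuate.
True-score variance = [8.4²·0.75 + 20²·0.74] + 23.52 = 348.92 + 23.52 = 372.44.
Reliability = 372.44 / 494.08 = 0.754.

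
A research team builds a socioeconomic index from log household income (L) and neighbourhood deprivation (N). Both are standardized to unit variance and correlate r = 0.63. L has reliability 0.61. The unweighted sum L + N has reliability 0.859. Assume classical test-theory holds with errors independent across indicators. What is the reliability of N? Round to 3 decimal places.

0.930

Var(L+N) = 2 + 2·0.63 = 3.260.
True-score variance = ρ_L + ρ_N + 2·0.63, so 0.859 = (0.61 + ρ_N + 1.26) / 3.260.
ρ_N = 0.859·3.260 − 0.61 − 1.26 = 0.930.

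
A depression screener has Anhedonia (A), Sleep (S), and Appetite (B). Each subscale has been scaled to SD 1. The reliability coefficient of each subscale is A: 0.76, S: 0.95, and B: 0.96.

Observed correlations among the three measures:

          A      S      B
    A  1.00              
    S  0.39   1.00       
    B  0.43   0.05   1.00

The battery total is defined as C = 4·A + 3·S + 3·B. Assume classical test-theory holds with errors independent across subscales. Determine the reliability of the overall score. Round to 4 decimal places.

0.9148

Var(C) = 4² + 3² + 3² + 2·[12·0.39 + 12·0.43 + 9·0.05] = 34 + 20.58 = 54.58.
Because errors are independent across components, Cov(Tᵢ,Tⱼ) = Cov(Xᵢ,Xⱼ); the off-diagonal part of the true-score variance is the same as above.
True-score variance = [4²·0.76 + 3²·0.95 + 3²·0.96] + 20.58 = 29.35 + 20.58 = 49.93.
Reliability = 49.93 / 54.58 = 0.9148.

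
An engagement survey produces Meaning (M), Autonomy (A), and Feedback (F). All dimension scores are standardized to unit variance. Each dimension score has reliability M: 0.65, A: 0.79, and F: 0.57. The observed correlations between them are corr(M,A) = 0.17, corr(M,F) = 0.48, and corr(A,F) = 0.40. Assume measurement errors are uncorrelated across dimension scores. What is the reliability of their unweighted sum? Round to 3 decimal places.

0.806

Var(M+A+F) = 3 + 2·[0.17 + 0.48 + 0.40] = 3 + 2.1 = 5.1.
With uncorrelated errors the cross-covariances are all true-score covariance, so they carry over unchanged; only the diagonal terms shrink to ρᵢσᵢ².
True-score variance = [0.65 + 0.79 + 0.57] + 2.1 = 2.01 + 2.1 = 4.11.
Reliability = 4.11 / 5.1 = 0.806.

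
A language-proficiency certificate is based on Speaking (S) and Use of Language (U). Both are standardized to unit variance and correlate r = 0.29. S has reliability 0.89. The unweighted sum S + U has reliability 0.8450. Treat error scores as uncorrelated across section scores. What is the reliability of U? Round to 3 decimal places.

Var(S+U) = 2 + 2·0.29 = 2.580.
True-score variance = ρ_S + ρ_U + 2·0.29, so 0.8450 = (0.89 + ρ_U + 0.58) / 2.580.
ρ_U = 0.8450·2.580 − 0.89 − 0.58 = 0.710.

0.710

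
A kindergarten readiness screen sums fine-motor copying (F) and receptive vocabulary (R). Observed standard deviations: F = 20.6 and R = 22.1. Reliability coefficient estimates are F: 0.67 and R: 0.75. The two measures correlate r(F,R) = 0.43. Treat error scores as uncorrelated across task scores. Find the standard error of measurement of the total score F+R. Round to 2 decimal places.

16.19

Var(total) = 912.77 + 391.524 = 1304.29.
True-score variance = 650.629 + 391.524 = 1042.15, so reliability = 0.7990.
Error variance = 1304.29 − 1042.15 = 262.141; SEM = √262.141 = 16.19.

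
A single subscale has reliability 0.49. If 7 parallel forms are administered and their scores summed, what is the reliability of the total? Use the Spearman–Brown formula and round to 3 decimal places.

0.871

ρ_k = kρ / (1 + (k−1)ρ) = 7·0.49 / (1 + 6·0.49) = 3.430 / 3.940 = 0.871.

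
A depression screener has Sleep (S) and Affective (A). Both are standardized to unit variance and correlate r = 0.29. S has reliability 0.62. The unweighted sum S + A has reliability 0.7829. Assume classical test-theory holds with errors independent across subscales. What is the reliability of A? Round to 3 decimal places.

0.820

Var(S+A) = 2 + 2·0.29 = 2.580.
True-score variance = ρ_S + ρ_A + 2·0.29, so 0.7829 = (0.62 + ρ_A + 0.58) / 2.580.
ρ_A = 0.7829·2.580 − 0.62 − 0.58 = 0.820.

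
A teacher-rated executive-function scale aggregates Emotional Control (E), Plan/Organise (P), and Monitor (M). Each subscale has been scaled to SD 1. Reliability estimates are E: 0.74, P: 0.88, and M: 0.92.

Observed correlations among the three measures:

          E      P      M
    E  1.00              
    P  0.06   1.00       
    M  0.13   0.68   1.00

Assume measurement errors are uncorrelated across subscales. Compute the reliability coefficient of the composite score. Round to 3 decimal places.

0.903

Var(E+P+M) = 3 + 2·[0.06 + 0.13 + 0.68] = 3 + 1.74 = 4.74.
With uncorrelated errors the cross-covariances are all true-score covariance, so they carry over unchanged; only the diagonal terms shrink to ρᵢσᵢ².
True-score variance = [0.74 + 0.88 + 0.92] + 1.74 = 2.54 + 1.74 = 4.28.
Reliability = 4.28 / 4.74 = 0.903.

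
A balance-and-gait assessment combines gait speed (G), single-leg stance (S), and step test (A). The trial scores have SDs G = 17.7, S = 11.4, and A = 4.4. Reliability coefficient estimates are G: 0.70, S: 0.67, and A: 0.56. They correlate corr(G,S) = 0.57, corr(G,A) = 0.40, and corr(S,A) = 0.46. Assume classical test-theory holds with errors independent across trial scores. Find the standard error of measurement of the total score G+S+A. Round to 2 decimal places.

Var(total) = 462.61 + 338.48 = 801.09.
True-score variance = 317.218 + 338.48 = 655.698, so reliability = 0.8185.
Error variance = 801.09 − 655.698 = 145.392; SEM = √145.392 = 12.06.

12.06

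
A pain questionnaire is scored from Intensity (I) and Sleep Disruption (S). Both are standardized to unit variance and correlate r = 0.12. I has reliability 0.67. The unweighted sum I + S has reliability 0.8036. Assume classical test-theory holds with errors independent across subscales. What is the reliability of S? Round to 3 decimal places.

0.890

Var(I+S) = 2 + 2·0.12 = 2.240.
True-score variance = ρ_I + ρ_S + 2·0.12, so 0.8036 = (0.67 + ρ_S + 0.24) / 2.240.
ρ_S = 0.8036·2.240 − 0.67 − 0.24 = 0.890.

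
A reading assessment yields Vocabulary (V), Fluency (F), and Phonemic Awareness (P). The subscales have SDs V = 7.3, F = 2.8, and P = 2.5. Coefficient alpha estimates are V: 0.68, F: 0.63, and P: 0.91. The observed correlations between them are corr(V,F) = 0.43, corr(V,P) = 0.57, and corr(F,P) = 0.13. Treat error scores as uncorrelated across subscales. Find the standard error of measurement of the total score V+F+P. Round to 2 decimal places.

4.53

Var(total) = 67.38 + 40.2034 = 107.583.
True-score variance = 46.8639 + 40.2034 = 87.0673, so reliability = 0.8093.
Error variance = 107.583 − 87.0673 = 20.5161; SEM = √20.5161 = 4.53.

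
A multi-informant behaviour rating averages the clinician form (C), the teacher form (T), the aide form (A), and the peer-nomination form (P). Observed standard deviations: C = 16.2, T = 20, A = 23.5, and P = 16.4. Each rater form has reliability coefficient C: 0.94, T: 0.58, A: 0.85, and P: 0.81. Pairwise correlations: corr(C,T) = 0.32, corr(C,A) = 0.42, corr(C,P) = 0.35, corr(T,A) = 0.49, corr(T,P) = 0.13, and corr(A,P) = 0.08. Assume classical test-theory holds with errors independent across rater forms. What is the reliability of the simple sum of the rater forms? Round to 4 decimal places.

0.8867

Var(C+T+A+P) = 16.2² + 20² + 23.5² + 16.4² + 2·[16.2·20·0.32 + 16.2·23.5·0.42 + 16.2·16.4·0.35 + 20·23.5·0.49 + 20·16.4·0.13 + 23.5·16.4·0.08] = 1483.65 + 1320.67 = 2804.32.
Under uncorrelated errors the observed covariances equal the true-score covariances, so only the own-variance terms attenuate.
True-score variance = [16.2²·0.94 + 20²·0.58 + 23.5²·0.85 + 16.4²·0.81] + 1320.67 = 1165.96 + 1320.67 = 2486.63.
Reliability = 2486.63 / 2804.32 = 0.8867.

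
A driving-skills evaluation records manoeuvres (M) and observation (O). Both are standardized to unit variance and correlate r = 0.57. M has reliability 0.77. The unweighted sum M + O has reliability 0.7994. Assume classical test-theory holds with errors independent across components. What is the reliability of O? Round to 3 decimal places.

Var(M+O) = 2 + 2·0.57 = 3.140.
True-score variance = ρ_M + ρ_O + 2·0.57, so 0.7994 = (0.77 + ρ_O + 1.14) / 3.140.
ρ_O = 0.7994·3.140 − 0.77 − 1.14 = 0.600.

0.600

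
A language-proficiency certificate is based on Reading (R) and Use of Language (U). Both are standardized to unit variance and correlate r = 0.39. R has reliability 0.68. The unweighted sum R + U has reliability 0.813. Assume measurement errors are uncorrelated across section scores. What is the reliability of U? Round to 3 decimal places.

Var(R+U) = 2 + 2·0.39 = 2.780.
True-score variance = ρ_R + ρ_U + 2·0.39, so 0.813 = (0.68 + ρ_U + 0.78) / 2.780.
ρ_U = 0.813·2.780 − 0.68 − 0.78 = 0.800.

0.800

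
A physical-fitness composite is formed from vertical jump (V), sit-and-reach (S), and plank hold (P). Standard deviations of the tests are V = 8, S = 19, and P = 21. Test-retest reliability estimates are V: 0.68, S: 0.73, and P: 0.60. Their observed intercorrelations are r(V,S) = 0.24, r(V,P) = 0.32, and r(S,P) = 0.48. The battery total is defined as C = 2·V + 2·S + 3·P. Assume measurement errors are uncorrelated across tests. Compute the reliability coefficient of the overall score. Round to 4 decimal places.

0.7687

Var(C) = 2²·8² + 2²·19² + 3²·21² + 2·[4·8·19·0.24 + 6·8·21·0.32 + 6·19·21·0.48] = 5669 + 3235.2 = 8904.2.
Under uncorrelated errors the observed covariances equal the true-score covariances, so only the own-variance terms attenuate.
True-score variance = [2²·8²·0.68 + 2²·19²·0.73 + 3²·21²·0.60] + 3235.2 = 3609.6 + 3235.2 = 6844.8.
Reliability = 6844.8 / 8904.2 = 0.7687.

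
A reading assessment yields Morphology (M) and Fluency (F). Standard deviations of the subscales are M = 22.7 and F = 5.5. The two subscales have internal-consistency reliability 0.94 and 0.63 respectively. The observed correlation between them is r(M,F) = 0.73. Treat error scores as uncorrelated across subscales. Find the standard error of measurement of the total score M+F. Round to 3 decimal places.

6.489

Var(total) = 545.54 + 182.281 = 727.821.
True-score variance = 503.43 + 182.281 = 685.711, so reliability = 0.9421.
Error variance = 727.821 − 685.711 = 42.1099; SEM = √42.1099 = 6.489.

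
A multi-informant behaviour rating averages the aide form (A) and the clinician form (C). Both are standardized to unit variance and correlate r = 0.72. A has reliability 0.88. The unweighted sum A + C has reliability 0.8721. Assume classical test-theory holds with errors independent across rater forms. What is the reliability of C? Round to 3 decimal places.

Var(A+C) = 2 + 2·0.72 = 3.440.
True-score variance = ρ_A + ρ_C + 2·0.72, so 0.8721 = (0.88 + ρ_C + 1.44) / 3.440.
ρ_C = 0.8721·3.440 − 0.88 − 1.44 = 0.680.

0.680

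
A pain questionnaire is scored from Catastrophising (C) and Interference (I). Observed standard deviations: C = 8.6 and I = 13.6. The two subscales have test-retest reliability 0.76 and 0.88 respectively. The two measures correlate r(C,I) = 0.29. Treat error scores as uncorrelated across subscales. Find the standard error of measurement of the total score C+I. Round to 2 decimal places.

Var(total) = 258.92 + 67.8368 = 326.757.
True-score variance = 218.974 + 67.8368 = 286.811, so reliability = 0.8778.
Error variance = 326.757 − 286.811 = 39.9456; SEM = √39.9456 = 6.32.

6.32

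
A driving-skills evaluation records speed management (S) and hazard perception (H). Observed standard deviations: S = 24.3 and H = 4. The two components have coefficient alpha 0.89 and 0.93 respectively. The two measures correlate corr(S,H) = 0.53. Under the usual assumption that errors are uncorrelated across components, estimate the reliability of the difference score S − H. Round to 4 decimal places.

Var(S−H) = 24.3² + 4² − 2·24.3·4·0.53 = 606.49 − 103.032 = 503.458.
Because errors are independent across components, Cov(Tᵢ,Tⱼ) = Cov(Xᵢ,Xⱼ); the off-diagonal part of the true-score variance is the same as above.
True-score variance = [24.3²·0.89 + 4²·0.93] − 103.032 = 540.416 − 103.032 = 437.384.
Reliability = 437.384 / 503.458 = 0.8688.

0.8688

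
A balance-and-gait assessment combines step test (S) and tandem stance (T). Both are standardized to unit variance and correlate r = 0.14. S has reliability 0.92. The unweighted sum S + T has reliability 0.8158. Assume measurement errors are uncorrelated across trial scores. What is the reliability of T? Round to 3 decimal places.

0.660

Var(S+T) = 2 + 2·0.14 = 2.280.
True-score variance = ρ_S + ρ_T + 2·0.14, so 0.8158 = (0.92 + ρ_T + 0.28) / 2.280.
ρ_T = 0.8158·2.280 − 0.92 − 0.28 = 0.660.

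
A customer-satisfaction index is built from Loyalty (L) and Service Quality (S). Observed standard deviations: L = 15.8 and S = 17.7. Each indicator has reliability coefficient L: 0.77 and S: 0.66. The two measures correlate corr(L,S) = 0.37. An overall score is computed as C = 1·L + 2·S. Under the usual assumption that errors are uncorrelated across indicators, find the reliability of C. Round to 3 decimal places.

0.748

Var(C) = 15.8² + 2²·17.7² + 2·[2·15.8·17.7·0.37] = 1502.8 + 413.897 = 1916.7.
With uncorrelated errors the cross-covariances are all true-score covariance, so they carry over unchanged; only the diagonal terms shrink to ρᵢσᵢ².
True-score variance = [15.8²·0.77 + 2²·17.7²·0.66] + 413.897 = 1019.31 + 413.897 = 1433.21.
Reliability = 1433.21 / 1916.7 = 0.748.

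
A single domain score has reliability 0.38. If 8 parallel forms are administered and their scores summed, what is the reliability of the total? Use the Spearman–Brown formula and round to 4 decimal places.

0.8306

ρ_k = kρ / (1 + (k−1)ρ) = 8·0.38 / (1 + 7·0.38) = 3.040 / 3.660 = 0.8306.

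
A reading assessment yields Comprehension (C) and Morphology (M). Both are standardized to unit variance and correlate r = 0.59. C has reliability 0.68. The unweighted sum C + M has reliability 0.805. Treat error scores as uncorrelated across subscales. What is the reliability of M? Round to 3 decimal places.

0.700

Var(C+M) = 2 + 2·0.59 = 3.180.
True-score variance = ρ_C + ρ_M + 2·0.59, so 0.805 = (0.68 + ρ_M + 1.18) / 3.180.
ρ_M = 0.805·3.180 − 0.68 − 1.18 = 0.700.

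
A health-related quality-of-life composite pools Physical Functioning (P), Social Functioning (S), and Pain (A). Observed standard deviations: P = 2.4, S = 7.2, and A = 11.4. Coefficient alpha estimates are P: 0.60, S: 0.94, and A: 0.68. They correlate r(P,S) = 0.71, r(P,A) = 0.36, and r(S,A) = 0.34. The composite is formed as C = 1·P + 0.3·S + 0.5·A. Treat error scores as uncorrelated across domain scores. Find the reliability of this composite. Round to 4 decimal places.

0.8105

Var(C) = 2.4² + 0.3²·7.2² + 0.5²·11.4² + 2·[0.3·2.4·7.2·0.71 + 0.5·2.4·11.4·0.36 + 0.15·7.2·11.4·0.34] = 42.9156 + 25.583 = 68.4986.
With uncorrelated errors the cross-covariances are all true-score covariance, so they carry over unchanged; only the diagonal terms shrink to ρᵢσᵢ².
True-score variance = [2.4²·0.60 + 0.3²·7.2²·0.94 + 0.5²·11.4²·0.68] + 25.583 = 29.9349 + 25.583 = 55.5179.
Reliability = 55.5179 / 68.4986 = 0.8105.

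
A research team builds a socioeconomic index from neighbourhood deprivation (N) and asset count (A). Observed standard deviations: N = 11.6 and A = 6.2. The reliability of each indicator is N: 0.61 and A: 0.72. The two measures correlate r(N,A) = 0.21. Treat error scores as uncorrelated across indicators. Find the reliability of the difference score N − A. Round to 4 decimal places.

Var(N−A) = 11.6² + 6.2² − 2·11.6·6.2·0.21 = 173 − 30.2064 = 142.794.
Because errors are independent across components, Cov(Tᵢ,Tⱼ) = Cov(Xᵢ,Xⱼ); the off-diagonal part of the true-score variance is the same as above.
True-score variance = [11.6²·0.61 + 6.2²·0.72] − 30.2064 = 109.758 − 30.2064 = 79.552.
Reliability = 79.552 / 142.794 = 0.5571.

0.5571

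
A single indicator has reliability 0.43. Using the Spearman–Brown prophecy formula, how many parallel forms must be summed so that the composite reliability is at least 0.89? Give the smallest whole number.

k ≥ ρ*(1−ρ₁)/(ρ₁(1−ρ*)) = 0.89·0.57 / (0.43·0.11) = 10.725.
Smallest integer k = 11.

11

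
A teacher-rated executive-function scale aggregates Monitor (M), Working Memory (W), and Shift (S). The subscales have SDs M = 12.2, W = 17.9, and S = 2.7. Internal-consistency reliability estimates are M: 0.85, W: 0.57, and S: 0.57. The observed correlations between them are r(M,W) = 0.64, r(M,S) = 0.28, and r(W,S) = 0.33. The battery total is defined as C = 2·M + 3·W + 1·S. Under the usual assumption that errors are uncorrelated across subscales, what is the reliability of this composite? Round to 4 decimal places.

Var(C) = 2²·12.2² + 3²·17.9² + 2.7² + 2·[6·12.2·17.9·0.64 + 2·12.2·2.7·0.28 + 3·17.9·2.7·0.33] = 3486.34 + 1809.74 = 5296.08.
Because errors are independent across components, Cov(Tᵢ,Tⱼ) = Cov(Xᵢ,Xⱼ); the off-diagonal part of the true-score variance is the same as above.
True-score variance = [2²·12.2²·0.85 + 3²·17.9²·0.57 + 2.7²·0.57] + 1809.74 = 2153.91 + 1809.74 = 3963.66.
Reliability = 3963.66 / 5296.08 = 0.7484.

0.7484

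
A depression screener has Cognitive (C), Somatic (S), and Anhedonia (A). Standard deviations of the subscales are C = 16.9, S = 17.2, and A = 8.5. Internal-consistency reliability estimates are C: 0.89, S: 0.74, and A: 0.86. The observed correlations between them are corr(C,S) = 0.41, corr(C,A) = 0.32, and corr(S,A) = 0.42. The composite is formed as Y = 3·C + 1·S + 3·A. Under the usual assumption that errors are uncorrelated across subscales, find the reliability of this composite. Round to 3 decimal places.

0.917

Var(Y) = 3²·16.9² + 17.2² + 3²·8.5² + 2·[3·16.9·17.2·0.41 + 9·16.9·8.5·0.32 + 3·17.2·8.5·0.42] = 3516.58 + 1910.92 = 5427.5.
With uncorrelated errors the cross-covariances are all true-score covariance, so they carry over unchanged; only the diagonal terms shrink to ρᵢσᵢ².
True-score variance = [3²·16.9²·0.89 + 17.2²·0.74 + 3²·8.5²·0.86] + 1910.92 = 3065.87 + 1910.92 = 4976.79.
Reliability = 4976.79 / 5427.5 = 0.917.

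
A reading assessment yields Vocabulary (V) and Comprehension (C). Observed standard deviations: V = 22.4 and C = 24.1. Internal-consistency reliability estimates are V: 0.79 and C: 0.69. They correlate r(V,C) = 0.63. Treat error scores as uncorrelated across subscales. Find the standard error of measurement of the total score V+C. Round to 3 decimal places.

16.894

Var(total) = 1082.57 + 680.198 = 1762.77.
True-score variance = 797.149 + 680.198 = 1477.35, so reliability = 0.8381.
Error variance = 1762.77 − 1477.35 = 285.421; SEM = √285.421 = 16.894.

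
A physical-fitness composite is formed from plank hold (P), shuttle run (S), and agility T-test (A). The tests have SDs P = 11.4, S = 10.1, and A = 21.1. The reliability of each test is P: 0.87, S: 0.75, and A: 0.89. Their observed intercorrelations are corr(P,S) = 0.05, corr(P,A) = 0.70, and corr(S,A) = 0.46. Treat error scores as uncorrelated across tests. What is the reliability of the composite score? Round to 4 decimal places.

0.9252

Var(P+S+A) = 11.4² + 10.1² + 21.1² + 2·[11.4·10.1·0.05 + 11.4·21.1·0.70 + 10.1·21.1·0.46] = 677.18 + 544.331 = 1221.51.
Under uncorrelated errors the observed covariances equal the true-score covariances, so only the own-variance terms attenuate.
True-score variance = [11.4²·0.87 + 10.1²·0.75 + 21.1²·0.89] + 544.331 = 585.81 + 544.331 = 1130.14.
Reliability = 1130.14 / 1221.51 = 0.9252.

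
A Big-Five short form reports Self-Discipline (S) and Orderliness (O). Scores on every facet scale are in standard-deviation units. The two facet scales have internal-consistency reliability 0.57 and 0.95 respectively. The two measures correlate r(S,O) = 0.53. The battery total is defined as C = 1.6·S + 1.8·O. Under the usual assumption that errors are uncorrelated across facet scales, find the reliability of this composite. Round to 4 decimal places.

Var(C) = 1.6² + 1.8² + 2·[2.88·0.53] = 5.8 + 3.0528 = 8.8528.
Because errors are independent across components, Cov(Tᵢ,Tⱼ) = Cov(Xᵢ,Xⱼ); the off-diagonal part of the true-score variance is the same as above.
True-score variance = [1.6²·0.57 + 1.8²·0.95] + 3.0528 = 4.5372 + 3.0528 = 7.59.
Reliability = 7.59 / 8.8528 = 0.8574.

0.8574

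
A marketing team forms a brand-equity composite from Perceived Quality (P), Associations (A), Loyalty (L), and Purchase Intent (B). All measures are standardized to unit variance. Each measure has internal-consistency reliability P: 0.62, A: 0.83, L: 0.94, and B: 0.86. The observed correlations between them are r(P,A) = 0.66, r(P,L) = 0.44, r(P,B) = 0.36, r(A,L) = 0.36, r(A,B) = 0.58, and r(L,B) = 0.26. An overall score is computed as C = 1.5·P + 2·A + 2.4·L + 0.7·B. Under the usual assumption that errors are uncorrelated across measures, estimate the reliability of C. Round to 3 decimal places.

0.926

Var(C) = 1.5² + 2² + 2.4² + 0.7² + 2·[3·0.66 + 3.6·0.44 + 1.05·0.36 + 4.8·0.36 + 1.4·0.58 + 1.68·0.26] = 12.5 + 13.8376 = 26.3376.
Because errors are independent across components, Cov(Tᵢ,Tⱼ) = Cov(Xᵢ,Xⱼ); the off-diagonal part of the true-score variance is the same as above.
True-score variance = [1.5²·0.62 + 2²·0.83 + 2.4²·0.94 + 0.7²·0.86] + 13.8376 = 10.5508 + 13.8376 = 24.3884.
Reliability = 24.3884 / 26.3376 = 0.926.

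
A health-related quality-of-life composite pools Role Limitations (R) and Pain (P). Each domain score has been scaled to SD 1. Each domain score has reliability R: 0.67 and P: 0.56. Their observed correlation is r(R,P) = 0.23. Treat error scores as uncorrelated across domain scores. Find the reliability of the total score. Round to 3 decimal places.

Var(R+P) = 2 + 2·[0.23] = 2 + 0.46 = 2.46.
Under uncorrelated errors the observed covariances equal the true-score covariances, so only the own-variance terms attenuate.
True-score variance = [0.67 + 0.56] + 0.46 = 1.23 + 0.46 = 1.69.
Reliability = 1.69 / 2.46 = 0.687.

0.687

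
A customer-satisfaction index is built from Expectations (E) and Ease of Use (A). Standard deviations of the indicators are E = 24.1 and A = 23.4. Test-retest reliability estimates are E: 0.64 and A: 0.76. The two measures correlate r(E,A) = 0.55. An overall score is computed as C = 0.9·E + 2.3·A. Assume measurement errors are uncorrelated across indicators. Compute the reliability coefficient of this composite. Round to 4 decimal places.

Var(C) = 0.9²·24.1² + 2.3²·23.4² + 2·[2.07·24.1·23.4·0.55] = 3367.05 + 1284.09 = 4651.14.
Because errors are independent across components, Cov(Tᵢ,Tⱼ) = Cov(Xᵢ,Xⱼ); the off-diagonal part of the true-score variance is the same as above.
True-score variance = [0.9²·24.1²·0.64 + 2.3²·23.4²·0.76] + 1284.09 = 2502.5 + 1284.09 = 3786.59.
Reliability = 3786.59 / 4651.14 = 0.8141.

0.8141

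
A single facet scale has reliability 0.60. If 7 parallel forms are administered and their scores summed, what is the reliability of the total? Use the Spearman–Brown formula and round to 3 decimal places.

0.913

ρ_k = kρ / (1 + (k−1)ρ) = 7·0.60 / (1 + 6·0.60) = 4.200 / 4.600 = 0.913.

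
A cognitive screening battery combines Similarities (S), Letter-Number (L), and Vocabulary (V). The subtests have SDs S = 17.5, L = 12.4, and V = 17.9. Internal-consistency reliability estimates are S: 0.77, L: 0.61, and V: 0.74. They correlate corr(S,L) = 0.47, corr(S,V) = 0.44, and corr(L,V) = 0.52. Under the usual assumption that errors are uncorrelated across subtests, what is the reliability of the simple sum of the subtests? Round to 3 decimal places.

0.857

Var(S+L+V) = 17.5² + 12.4² + 17.9² + 2·[17.5·12.4·0.47 + 17.5·17.9·0.44 + 12.4·17.9·0.52] = 780.42 + 710.478 = 1490.9.
With uncorrelated errors the cross-covariances are all true-score covariance, so they carry over unchanged; only the diagonal terms shrink to ρᵢσᵢ².
True-score variance = [17.5²·0.77 + 12.4²·0.61 + 17.9²·0.74] + 710.478 = 566.709 + 710.478 = 1277.19.
Reliability = 1277.19 / 1490.9 = 0.857.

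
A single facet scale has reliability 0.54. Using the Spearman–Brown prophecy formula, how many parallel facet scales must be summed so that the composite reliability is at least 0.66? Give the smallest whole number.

2

k ≥ ρ*(1−ρ₁)/(ρ₁(1−ρ*)) = 0.66·0.46 / (0.54·0.34) = 1.654.
Smallest integer k = 2.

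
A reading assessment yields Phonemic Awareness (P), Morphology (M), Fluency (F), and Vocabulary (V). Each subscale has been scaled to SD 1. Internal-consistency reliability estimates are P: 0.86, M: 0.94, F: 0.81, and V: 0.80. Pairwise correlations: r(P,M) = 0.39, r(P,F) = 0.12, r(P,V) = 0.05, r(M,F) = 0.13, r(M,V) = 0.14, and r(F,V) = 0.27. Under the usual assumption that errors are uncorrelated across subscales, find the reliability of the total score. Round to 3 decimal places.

0.905

Var(P+M+F+V) = 4 + 2·[0.39 + 0.12 + 0.05 + 0.13 + 0.14 + 0.27] = 4 + 2.2 = 6.2.
Under uncorrelated errors the observed covariances equal the true-score covariances, so only the own-variance terms attenuate.
True-score variance = [0.86 + 0.94 + 0.81 + 0.80] + 2.2 = 3.41 + 2.2 = 5.61.
Reliability = 5.61 / 6.2 = 0.905.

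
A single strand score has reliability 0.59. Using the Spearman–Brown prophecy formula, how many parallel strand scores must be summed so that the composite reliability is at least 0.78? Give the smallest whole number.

k ≥ ρ*(1−ρ₁)/(ρ₁(1−ρ*)) = 0.78·0.41 / (0.59·0.22) = 2.464.
Smallest integer k = 3.

3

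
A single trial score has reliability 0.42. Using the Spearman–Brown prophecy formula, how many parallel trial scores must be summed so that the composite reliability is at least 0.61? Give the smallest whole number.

k ≥ ρ*(1−ρ₁)/(ρ₁(1−ρ*)) = 0.61·0.58 / (0.42·0.39) = 2.160.
Smallest integer k = 3.

3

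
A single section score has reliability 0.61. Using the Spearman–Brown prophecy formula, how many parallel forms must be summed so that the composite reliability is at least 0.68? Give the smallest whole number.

k ≥ ρ*(1−ρ₁)/(ρ₁(1−ρ*)) = 0.68·0.39 / (0.61·0.32) = 1.359.
Smallest integer k = 2.

2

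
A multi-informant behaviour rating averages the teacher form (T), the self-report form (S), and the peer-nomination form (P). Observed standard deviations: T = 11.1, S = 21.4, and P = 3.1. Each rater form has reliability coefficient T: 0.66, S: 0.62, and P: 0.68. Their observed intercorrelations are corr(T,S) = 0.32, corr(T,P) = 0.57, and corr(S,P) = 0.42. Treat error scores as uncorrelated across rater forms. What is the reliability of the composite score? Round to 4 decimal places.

Var(T+S+P) = 11.1² + 21.4² + 3.1² + 2·[11.1·21.4·0.32 + 11.1·3.1·0.57 + 21.4·3.1·0.42] = 590.78 + 246.979 = 837.759.
Under uncorrelated errors the observed covariances equal the true-score covariances, so only the own-variance terms attenuate.
True-score variance = [11.1²·0.66 + 21.4²·0.62 + 3.1²·0.68] + 246.979 = 371.789 + 246.979 = 618.767.
Reliability = 618.767 / 837.759 = 0.7386.

0.7386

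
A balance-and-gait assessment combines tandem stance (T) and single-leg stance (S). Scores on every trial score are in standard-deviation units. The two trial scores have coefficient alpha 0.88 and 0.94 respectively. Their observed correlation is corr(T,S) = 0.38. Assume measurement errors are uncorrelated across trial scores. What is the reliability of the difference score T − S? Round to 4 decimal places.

0.8548

Var(T−S) = 1 + 1 − 2·0.38 = 2 − 0.76 = 1.24.
Under uncorrelated errors the observed covariances equal the true-score covariances, so only the own-variance terms attenuate.
True-score variance = [0.88 + 0.94] − 0.76 = 1.82 − 0.76 = 1.06.
Reliability = 1.06 / 1.24 = 0.8548.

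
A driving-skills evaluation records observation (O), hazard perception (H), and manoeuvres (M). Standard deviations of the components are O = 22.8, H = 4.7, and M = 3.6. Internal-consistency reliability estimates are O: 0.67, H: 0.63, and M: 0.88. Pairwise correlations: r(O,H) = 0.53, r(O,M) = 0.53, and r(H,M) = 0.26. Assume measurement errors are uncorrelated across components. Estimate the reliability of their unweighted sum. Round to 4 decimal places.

0.7628

Var(O+H+M) = 22.8² + 4.7² + 3.6² + 2·[22.8·4.7·0.53 + 22.8·3.6·0.53 + 4.7·3.6·0.26] = 554.89 + 209.393 = 764.283.
Under uncorrelated errors the observed covariances equal the true-score covariances, so only the own-variance terms attenuate.
True-score variance = [22.8²·0.67 + 4.7²·0.63 + 3.6²·0.88] + 209.393 = 373.614 + 209.393 = 583.007.
Reliability = 583.007 / 764.283 = 0.7628.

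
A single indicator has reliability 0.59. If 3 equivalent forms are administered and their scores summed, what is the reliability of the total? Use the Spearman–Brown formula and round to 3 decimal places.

ρ_k = kρ / (1 + (k−1)ρ) = 3·0.59 / (1 + 2·0.59) = 1.770 / 2.180 = 0.812.

0.812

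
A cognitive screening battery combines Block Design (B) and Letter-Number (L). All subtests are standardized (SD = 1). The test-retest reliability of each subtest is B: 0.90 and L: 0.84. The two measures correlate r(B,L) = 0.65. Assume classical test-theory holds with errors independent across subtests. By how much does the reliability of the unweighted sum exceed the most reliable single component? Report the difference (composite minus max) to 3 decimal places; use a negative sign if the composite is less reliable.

Var(sum) = 2 + 1.3 = 3.3; true-score variance = 1.74 + 1.3 = 3.04; composite reliability = 0.9212.
Max component reliability = 0.9000.
Difference = 0.9212 − 0.9000 = 0.021.

0.021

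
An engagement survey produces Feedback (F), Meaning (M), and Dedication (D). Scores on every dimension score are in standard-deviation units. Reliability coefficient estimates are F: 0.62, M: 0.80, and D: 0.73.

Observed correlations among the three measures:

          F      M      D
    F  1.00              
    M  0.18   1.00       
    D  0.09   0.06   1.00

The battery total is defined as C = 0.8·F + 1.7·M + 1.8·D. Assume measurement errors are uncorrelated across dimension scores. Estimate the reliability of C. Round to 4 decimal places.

Var(C) = 0.8² + 1.7² + 1.8² + 2·[1.36·0.18 + 1.44·0.09 + 3.06·0.06] = 6.77 + 1.116 = 7.886.
Because errors are independent across components, Cov(Tᵢ,Tⱼ) = Cov(Xᵢ,Xⱼ); the off-diagonal part of the true-score variance is the same as above.
True-score variance = [0.8²·0.62 + 1.7²·0.80 + 1.8²·0.73] + 1.116 = 5.074 + 1.116 = 6.19.
Reliability = 6.19 / 7.886 = 0.7849.

0.7849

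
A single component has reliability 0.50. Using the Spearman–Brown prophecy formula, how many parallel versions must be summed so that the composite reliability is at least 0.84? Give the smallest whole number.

6

k ≥ ρ*(1−ρ₁)/(ρ₁(1−ρ*)) = 0.84·0.50 / (0.50·0.16) = 5.250.
Smallest integer k = 6.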